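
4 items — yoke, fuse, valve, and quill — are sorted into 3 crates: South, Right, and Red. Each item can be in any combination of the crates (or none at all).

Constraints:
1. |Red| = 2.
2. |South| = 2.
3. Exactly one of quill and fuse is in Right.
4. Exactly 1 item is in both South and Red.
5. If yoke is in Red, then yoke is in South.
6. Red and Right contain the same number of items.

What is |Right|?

2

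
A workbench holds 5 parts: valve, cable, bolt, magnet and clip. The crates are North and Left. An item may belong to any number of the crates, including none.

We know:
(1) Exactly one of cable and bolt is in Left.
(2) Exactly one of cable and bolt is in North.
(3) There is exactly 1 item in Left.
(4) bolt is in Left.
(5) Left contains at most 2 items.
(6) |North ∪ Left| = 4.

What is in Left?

Left = {bolt}

From (4): bolt ∈ Left.
(1) (exactly one): cable ∉ Left.
(3): Left already has 1, so the rest are out.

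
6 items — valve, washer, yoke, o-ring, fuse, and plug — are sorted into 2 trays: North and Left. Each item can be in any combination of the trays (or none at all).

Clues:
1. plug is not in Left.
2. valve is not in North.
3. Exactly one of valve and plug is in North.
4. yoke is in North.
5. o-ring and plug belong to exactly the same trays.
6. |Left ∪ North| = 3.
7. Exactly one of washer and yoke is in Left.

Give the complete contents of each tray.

North = {o-ring, plug, yoke}; Left = {yoke}

From (1): plug ∉ Left.
From (2): valve ∉ North.
From (4): yoke ∈ North.
(3) (exactly one): plug ∈ North.
(5): o-ring matches plug: o-ring ∈ North.
(5): o-ring matches plug: o-ring ∉ Left.
Suppose valve ∈ Left: no assignment then satisfies all the clues, so valve ∉ Left.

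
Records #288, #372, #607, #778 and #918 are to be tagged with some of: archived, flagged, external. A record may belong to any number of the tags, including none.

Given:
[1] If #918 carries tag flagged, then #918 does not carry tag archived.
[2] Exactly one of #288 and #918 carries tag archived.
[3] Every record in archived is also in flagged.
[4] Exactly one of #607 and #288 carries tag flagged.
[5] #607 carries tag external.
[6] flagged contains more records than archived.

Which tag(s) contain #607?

From (5): #607 ∈ external.
Suppose #607 ∈ archived: no assignment then satisfies all the clues, so #607 ∉ archived.

#607: external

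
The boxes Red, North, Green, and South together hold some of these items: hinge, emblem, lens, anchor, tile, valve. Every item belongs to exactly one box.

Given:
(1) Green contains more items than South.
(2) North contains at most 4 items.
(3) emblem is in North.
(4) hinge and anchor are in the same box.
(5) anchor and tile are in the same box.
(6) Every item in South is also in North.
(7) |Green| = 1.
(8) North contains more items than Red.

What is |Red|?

1

From (3): emblem ∈ North.
Suppose hinge ∈ Red: no assignment then satisfies all the clues, so hinge ∉ Red.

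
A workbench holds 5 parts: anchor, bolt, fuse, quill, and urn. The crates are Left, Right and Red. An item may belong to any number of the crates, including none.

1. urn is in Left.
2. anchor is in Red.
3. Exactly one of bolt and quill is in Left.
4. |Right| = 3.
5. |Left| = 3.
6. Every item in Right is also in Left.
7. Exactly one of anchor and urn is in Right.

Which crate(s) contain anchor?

anchor: Red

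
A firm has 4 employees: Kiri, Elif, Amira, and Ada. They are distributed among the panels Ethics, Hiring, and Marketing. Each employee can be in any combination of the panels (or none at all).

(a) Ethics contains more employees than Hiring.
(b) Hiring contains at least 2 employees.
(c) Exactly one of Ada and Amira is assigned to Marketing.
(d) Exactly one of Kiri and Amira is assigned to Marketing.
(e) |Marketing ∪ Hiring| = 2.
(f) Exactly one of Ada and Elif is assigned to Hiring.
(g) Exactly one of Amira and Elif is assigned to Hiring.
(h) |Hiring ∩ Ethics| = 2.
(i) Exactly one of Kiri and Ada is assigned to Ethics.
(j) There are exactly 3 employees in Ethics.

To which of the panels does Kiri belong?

Kiri: none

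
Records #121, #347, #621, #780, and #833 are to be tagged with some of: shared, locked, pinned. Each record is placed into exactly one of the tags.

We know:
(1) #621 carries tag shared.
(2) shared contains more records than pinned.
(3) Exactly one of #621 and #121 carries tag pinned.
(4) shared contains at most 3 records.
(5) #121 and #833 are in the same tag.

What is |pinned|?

2

From (1): #621 ∈ shared.
(3) (exactly one): #121 ∈ pinned.
(5): #833 matches #121: #833 ∉ shared.
(5): #833 matches #121: #833 ∉ locked.
(5): #833 matches #121: #833 ∈ pinned.
Suppose #347 ∉ shared: no assignment then satisfies all the clues, so #347 ∈ shared.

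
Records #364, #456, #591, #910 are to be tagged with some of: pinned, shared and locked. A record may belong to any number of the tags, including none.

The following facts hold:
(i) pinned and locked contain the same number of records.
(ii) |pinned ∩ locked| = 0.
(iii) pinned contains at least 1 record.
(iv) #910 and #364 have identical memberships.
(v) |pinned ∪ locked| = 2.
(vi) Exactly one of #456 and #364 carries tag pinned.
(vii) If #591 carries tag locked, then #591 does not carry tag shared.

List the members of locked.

locked = {#591}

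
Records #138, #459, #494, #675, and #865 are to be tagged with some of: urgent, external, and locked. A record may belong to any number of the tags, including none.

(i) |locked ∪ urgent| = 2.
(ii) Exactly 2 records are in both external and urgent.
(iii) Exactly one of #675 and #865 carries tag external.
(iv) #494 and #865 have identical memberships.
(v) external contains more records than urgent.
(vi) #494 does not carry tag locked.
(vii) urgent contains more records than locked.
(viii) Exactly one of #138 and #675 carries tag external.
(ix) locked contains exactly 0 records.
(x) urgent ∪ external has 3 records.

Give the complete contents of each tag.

urgent = {#494, #865}; external = {#138, #494, #865}; locked = {}

From (vi): #494 ∉ locked.
(iv): #865 matches #494: #865 ∉ locked.
(ix): locked already has 0, so the rest are out.
Suppose #138 ∈ urgent: no assignment then satisfies all the clues, so #138 ∉ urgent.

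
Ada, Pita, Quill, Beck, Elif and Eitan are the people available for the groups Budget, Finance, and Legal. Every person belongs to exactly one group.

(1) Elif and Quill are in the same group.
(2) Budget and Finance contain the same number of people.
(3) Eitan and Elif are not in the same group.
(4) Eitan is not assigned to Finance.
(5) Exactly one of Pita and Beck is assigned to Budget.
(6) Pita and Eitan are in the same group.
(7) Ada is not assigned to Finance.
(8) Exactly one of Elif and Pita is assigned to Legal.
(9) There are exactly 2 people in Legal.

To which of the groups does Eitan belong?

Eitan: Legal

From (4): Eitan ∉ Finance.
From (7): Ada ∉ Finance.
(6): Pita matches Eitan: Pita ∉ Finance.
Suppose Eitan ∈ Budget: no assignment then satisfies all the clues, so Eitan ∉ Budget.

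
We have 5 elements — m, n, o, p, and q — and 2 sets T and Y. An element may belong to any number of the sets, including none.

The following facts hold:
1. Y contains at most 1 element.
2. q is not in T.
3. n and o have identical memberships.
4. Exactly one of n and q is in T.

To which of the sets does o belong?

o: T

From (2): q ∉ T.
(4) (exactly one): n ∈ T.
(3): o matches n: o ∈ T.
Suppose o ∈ Y: no assignment then satisfies all the clues, so o ∉ Y.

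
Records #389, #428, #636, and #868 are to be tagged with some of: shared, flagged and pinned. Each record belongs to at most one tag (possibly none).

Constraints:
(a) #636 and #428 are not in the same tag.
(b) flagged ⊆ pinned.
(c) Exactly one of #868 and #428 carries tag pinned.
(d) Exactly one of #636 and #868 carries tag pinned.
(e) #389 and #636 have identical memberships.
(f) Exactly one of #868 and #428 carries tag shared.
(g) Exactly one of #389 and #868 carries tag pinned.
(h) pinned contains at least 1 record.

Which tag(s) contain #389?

#389: none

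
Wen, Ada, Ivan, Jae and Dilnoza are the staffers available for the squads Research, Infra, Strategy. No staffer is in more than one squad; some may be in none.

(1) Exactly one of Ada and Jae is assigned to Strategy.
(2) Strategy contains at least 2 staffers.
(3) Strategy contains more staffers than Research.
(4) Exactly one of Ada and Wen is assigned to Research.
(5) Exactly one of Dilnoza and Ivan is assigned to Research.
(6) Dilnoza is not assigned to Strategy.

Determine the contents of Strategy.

From (6): Dilnoza ∉ Strategy.
Suppose Wen ∉ Strategy: no assignment then satisfies all the clues, so Wen ∈ Strategy.

Strategy = {Ivan, Jae, Wen}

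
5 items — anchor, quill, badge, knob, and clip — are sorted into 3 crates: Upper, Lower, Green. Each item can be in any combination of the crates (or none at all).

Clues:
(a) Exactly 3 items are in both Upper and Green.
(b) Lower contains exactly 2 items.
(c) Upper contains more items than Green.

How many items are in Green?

3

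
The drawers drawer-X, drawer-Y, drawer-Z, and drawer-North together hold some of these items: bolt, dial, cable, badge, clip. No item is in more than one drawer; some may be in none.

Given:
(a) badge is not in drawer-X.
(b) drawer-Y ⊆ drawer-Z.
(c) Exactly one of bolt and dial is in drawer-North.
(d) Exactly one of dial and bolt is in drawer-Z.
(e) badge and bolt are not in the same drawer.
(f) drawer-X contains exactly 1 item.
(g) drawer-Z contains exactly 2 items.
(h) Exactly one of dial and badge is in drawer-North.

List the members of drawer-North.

drawer-North = {dial}

From (a): badge ∉ drawer-X.
Suppose bolt ∈ drawer-North: no assignment then satisfies all the clues, so bolt ∉ drawer-North.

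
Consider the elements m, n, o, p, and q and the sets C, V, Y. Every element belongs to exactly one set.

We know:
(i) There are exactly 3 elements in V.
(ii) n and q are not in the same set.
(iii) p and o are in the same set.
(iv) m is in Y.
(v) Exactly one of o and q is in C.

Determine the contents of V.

V = {n, o, p}

From (iv): m ∈ Y.
Suppose n ∉ V: no assignment then satisfies all the clues, so n ∈ V.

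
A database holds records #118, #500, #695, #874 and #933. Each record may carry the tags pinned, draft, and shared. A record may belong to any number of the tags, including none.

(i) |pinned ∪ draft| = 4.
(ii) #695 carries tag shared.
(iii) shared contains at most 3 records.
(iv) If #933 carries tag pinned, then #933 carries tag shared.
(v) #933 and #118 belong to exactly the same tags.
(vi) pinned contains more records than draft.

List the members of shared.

shared = {#118, #695, #933}

From (ii): #695 ∈ shared.
Suppose #118 ∉ shared: no assignment then satisfies all the clues, so #118 ∈ shared.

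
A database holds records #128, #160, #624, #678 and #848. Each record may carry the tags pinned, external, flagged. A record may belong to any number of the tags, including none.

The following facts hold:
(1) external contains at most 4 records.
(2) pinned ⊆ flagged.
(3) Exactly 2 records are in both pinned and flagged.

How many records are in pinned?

2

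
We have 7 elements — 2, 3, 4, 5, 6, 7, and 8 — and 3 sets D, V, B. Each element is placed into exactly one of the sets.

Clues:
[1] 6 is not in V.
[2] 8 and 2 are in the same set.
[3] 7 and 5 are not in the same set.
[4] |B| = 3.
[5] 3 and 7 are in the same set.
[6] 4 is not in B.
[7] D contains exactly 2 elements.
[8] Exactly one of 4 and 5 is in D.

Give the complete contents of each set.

D = {4, 6}; V = {3, 7}; B = {2, 5, 8}

From (1): 6 ∉ V.
From (6): 4 ∉ B.
Suppose 2 ∈ D: no assignment then satisfies all the clues, so 2 ∉ D.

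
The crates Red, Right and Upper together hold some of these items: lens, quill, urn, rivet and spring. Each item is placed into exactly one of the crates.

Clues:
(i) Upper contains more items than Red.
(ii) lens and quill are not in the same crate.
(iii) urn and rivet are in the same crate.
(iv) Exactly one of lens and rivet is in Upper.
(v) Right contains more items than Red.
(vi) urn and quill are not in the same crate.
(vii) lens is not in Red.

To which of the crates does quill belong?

quill: Red

From (vii): lens ∉ Red.
Suppose quill ∉ Red: no assignment then satisfies all the clues, so quill ∈ Red.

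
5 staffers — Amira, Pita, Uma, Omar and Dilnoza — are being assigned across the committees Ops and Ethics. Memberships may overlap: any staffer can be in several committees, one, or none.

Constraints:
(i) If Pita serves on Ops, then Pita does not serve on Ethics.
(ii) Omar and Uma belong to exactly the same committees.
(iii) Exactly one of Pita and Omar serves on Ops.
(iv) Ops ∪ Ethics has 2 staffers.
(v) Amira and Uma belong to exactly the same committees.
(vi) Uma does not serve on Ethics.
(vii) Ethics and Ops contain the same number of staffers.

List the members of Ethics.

Ethics = {Dilnoza}

From (vi): Uma ∉ Ethics.
(ii): Omar matches Uma: Omar ∉ Ethics.
(v): Amira matches Uma: Amira ∉ Ethics.
Suppose Pita ∈ Ethics: no assignment then satisfies all the clues, so Pita ∉ Ethics.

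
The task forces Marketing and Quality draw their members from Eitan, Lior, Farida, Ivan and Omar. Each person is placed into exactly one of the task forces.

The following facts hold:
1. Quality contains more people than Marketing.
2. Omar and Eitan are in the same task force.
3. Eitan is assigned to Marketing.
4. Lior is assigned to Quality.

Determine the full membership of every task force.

From (3): Eitan ∈ Marketing.
From (4): Lior ∈ Quality.
(2): Omar matches Eitan: Omar ∈ Marketing.
Suppose Farida ∈ Marketing: no assignment then satisfies all the clues, so Farida ∉ Marketing.

Marketing = {Eitan, Omar}; Quality = {Farida, Ivan, Lior}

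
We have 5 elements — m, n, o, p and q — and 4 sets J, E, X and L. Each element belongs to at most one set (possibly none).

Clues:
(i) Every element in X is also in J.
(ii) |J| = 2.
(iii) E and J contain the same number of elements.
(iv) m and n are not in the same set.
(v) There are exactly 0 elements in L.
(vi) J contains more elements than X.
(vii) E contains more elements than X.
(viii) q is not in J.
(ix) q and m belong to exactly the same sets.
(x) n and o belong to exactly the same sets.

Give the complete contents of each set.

J = {n, o}; E = {m, q}; X = {}; L = {}

From (viii): q ∉ J.
(i) contrapositive: q ∉ X.
(v): L already has 0, so the rest are out.
(ix): m matches q: m ∉ J.
(ix): m matches q: m ∉ X.
Suppose m ∉ E: no assignment then satisfies all the clues, so m ∈ E.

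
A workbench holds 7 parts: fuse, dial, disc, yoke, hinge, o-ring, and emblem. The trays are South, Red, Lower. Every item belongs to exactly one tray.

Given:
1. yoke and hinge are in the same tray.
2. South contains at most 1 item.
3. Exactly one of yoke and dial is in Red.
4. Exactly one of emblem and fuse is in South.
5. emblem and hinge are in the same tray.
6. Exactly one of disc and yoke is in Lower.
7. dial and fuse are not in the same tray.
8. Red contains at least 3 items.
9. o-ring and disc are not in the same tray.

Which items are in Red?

Red = {emblem, hinge, o-ring, yoke}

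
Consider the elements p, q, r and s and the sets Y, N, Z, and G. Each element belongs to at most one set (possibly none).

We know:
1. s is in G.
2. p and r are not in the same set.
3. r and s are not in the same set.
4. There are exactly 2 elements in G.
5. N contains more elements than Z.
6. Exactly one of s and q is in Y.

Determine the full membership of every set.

Y = {q}; N = {r}; Z = {}; G = {p, s}

From (1): s ∈ G.
(3): r ∉ G.
(6) (exactly one): q ∈ Y.
(4): only 2 candidates remain for G, so all are in.
Suppose r ∈ Y: no assignment then satisfies all the clues, so r ∉ Y.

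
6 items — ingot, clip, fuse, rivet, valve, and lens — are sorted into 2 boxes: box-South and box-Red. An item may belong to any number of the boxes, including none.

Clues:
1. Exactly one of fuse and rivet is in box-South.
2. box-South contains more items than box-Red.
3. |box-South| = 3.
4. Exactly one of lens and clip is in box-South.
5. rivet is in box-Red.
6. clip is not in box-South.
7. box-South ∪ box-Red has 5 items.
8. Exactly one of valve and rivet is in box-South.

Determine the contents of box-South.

box-South = {fuse, lens, valve}

From (5): rivet ∈ box-Red.
From (6): clip ∉ box-South.
(4) (exactly one): lens ∈ box-South.
Suppose ingot ∈ box-South: no assignment then satisfies all the clues, so ingot ∉ box-South.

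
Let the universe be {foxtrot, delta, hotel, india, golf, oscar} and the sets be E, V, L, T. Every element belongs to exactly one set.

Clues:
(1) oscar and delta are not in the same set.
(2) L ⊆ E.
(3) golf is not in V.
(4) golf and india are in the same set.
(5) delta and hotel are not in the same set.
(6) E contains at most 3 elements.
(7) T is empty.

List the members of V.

V = {foxtrot, hotel, oscar}

From (3): golf ∉ V.
(4): india matches golf: india ∉ V.
(7): T already has 0, so the rest are out.
Suppose foxtrot ∉ V: no assignment then satisfies all the clues, so foxtrot ∈ V.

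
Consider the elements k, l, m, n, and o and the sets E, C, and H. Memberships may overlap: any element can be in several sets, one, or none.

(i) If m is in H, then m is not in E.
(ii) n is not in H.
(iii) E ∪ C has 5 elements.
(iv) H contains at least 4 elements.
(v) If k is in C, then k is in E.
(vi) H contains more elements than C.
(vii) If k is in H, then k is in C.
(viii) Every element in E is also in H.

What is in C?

C = {k, m, n}

From (ii): n ∉ H.
(iv): only 4 candidates remain for H, so all are in.
(vii): k ∈ C.
(viii) contrapositive: n ∉ E.
(i): m ∉ E.
(v): k ∈ E.
Suppose l ∈ C: no assignment then satisfies all the clues, so l ∉ C.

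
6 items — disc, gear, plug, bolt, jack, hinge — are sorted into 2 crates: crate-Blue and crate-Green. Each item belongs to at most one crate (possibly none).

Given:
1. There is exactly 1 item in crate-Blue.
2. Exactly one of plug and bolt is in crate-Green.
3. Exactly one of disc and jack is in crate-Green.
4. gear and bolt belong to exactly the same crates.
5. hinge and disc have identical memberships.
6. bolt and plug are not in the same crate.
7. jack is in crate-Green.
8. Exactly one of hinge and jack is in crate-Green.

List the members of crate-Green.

crate-Green = {bolt, gear, jack}

From (7): jack ∈ crate-Green.
(3) (exactly one): disc ∉ crate-Green.
(5): hinge matches disc: hinge ∉ crate-Green.
Suppose gear ∉ crate-Green: no assignment then satisfies all the clues, so gear ∈ crate-Green.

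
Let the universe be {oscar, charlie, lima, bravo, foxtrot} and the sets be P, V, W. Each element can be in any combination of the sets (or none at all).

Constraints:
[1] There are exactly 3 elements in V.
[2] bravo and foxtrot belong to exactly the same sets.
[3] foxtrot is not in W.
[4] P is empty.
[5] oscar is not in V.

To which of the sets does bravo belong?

bravo: V

From (3): foxtrot ∉ W.
From (5): oscar ∉ V.
(2): bravo matches foxtrot: bravo ∉ W.
(4): P already has 0, so the rest are out.
Suppose bravo ∉ V: no assignment then satisfies all the clues, so bravo ∈ V.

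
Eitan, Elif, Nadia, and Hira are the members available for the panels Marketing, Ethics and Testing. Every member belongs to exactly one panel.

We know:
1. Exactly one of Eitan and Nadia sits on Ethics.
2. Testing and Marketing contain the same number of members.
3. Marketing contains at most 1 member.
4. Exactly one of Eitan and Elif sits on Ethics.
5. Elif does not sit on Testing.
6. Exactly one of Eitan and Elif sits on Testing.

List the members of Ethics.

From (5): Elif ∉ Testing.
(6) (exactly one): Eitan ∈ Testing.
(1) (exactly one): Nadia ∈ Ethics.
(4) (exactly one): Elif ∈ Ethics.
Suppose Hira ∈ Ethics: no assignment then satisfies all the clues, so Hira ∉ Ethics.

Ethics = {Elif, Nadia}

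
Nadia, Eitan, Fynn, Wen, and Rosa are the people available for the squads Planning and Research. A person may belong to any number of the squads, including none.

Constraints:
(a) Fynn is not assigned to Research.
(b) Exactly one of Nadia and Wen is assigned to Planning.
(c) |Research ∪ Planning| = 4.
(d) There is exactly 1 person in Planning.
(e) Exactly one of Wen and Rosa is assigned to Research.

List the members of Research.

Research = {Eitan, Nadia, Rosa}

From (a): Fynn ∉ Research.
Suppose Nadia ∉ Research: no assignment then satisfies all the clues, so Nadia ∈ Research.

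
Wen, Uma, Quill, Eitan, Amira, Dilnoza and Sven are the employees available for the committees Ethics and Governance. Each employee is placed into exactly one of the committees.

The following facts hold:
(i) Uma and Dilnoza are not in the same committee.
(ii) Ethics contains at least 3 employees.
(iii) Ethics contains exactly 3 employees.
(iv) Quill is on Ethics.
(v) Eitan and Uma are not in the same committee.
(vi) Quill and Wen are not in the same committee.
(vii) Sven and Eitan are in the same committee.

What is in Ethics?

From (iv): Quill ∈ Ethics.
(vi): Wen ∉ Ethics.
Only one committee left: Wen ∈ Governance.
Suppose Uma ∉ Ethics: no assignment then satisfies all the clues, so Uma ∈ Ethics.

Ethics = {Amira, Quill, Uma}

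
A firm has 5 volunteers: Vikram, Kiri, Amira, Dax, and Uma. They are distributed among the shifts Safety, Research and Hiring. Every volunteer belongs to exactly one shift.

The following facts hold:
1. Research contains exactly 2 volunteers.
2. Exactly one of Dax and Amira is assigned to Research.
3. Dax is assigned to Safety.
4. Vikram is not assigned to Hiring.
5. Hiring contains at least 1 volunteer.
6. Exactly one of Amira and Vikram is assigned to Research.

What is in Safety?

Safety = {Dax, Vikram}

From (3): Dax ∈ Safety.
From (4): Vikram ∉ Hiring.
(2) (exactly one): Amira ∈ Research.
(6) (exactly one): Vikram ∉ Research.
Only one shift left: Vikram ∈ Safety.
Suppose Kiri ∈ Safety: no assignment then satisfies all the clues, so Kiri ∉ Safety.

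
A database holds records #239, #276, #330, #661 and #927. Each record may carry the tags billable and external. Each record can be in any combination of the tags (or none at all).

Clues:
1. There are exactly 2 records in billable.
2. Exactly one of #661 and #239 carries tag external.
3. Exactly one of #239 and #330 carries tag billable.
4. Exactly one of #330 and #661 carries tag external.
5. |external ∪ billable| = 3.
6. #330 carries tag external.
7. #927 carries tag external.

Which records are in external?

external = {#239, #330, #927}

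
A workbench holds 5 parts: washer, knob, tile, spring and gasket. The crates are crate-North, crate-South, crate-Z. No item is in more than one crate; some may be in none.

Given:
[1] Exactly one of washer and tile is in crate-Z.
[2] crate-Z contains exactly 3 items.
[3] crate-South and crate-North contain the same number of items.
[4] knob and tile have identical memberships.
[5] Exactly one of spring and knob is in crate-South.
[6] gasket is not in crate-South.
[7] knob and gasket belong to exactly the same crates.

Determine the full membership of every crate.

crate-North = {washer}; crate-South = {spring}; crate-Z = {gasket, knob, tile}

From (6): gasket ∉ crate-South.
(7): knob matches gasket: knob ∉ crate-South.
(4): tile matches knob: tile ∉ crate-South.
(5) (exactly one): spring ∈ crate-South.
Suppose washer ∉ crate-North: no assignment then satisfies all the clues, so washer ∈ crate-North.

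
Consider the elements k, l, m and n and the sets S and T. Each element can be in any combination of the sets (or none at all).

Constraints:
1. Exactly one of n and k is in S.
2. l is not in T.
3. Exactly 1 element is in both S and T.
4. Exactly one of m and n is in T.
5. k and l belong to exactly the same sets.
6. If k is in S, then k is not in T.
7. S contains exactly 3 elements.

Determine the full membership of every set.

S = {k, l, m}; T = {m}

From (2): l ∉ T.
(5): k matches l: k ∉ T.
Suppose k ∉ S: no assignment then satisfies all the clues, so k ∈ S.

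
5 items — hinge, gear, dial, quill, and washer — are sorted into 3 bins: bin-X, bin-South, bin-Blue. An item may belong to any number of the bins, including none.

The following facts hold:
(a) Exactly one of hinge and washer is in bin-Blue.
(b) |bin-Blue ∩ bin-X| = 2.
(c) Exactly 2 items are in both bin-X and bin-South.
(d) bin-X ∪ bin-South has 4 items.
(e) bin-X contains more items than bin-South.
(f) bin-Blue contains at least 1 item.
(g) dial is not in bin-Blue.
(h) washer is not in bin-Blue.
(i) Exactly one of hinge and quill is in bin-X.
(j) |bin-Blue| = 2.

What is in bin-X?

bin-X = {dial, gear, hinge, washer}

From (g): dial ∉ bin-Blue.
From (h): washer ∉ bin-Blue.
(a) (exactly one): hinge ∈ bin-Blue.
Suppose hinge ∉ bin-X: no assignment then satisfies all the clues, so hinge ∈ bin-X.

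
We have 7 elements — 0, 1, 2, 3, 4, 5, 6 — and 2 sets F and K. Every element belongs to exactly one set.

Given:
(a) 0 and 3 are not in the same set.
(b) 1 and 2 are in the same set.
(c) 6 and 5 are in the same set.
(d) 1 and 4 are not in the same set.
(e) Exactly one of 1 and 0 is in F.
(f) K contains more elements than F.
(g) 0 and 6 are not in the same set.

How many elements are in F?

2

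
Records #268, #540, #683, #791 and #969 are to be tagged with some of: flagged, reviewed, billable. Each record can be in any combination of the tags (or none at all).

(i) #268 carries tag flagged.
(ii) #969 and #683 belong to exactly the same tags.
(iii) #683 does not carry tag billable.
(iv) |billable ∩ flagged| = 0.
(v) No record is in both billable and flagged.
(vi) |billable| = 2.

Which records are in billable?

billable = {#540, #791}

From (i): #268 ∈ flagged.
From (iii): #683 ∉ billable.
(ii): #969 matches #683: #969 ∉ billable.
(v) (disjoint): #268 ∉ billable.
(vi): only 2 candidates remain for billable, so all are in.
(v) (disjoint): #540 ∉ flagged.
(v) (disjoint): #791 ∉ flagged.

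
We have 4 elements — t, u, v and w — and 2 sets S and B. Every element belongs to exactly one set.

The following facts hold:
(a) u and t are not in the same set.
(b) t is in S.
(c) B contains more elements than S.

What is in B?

B = {u, v, w}

From (b): t ∈ S.
(a): u ∉ S.
Only one set left: u ∈ B.
Suppose v ∉ B: no assignment then satisfies all the clues, so v ∈ B.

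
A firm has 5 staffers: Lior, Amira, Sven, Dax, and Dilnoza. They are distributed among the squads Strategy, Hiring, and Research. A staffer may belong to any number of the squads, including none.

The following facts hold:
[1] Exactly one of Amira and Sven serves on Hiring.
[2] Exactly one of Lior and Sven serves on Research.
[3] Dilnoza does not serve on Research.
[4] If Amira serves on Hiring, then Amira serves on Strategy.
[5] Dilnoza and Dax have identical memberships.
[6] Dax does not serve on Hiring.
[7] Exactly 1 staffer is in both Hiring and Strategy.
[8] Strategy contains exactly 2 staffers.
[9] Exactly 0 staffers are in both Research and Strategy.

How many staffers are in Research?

1

From (3): Dilnoza ∉ Research.
From (6): Dax ∉ Hiring.
(5): Dilnoza matches Dax: Dilnoza ∉ Hiring.
(5): Dax matches Dilnoza: Dax ∉ Research.
Suppose Amira ∉ Strategy: no assignment then satisfies all the clues, so Amira ∈ Strategy.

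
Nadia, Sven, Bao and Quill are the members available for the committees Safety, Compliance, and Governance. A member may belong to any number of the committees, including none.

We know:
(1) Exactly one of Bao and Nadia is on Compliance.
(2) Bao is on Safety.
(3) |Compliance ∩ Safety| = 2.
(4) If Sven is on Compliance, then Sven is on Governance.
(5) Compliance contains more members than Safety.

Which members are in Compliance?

Compliance = {Bao, Quill, Sven}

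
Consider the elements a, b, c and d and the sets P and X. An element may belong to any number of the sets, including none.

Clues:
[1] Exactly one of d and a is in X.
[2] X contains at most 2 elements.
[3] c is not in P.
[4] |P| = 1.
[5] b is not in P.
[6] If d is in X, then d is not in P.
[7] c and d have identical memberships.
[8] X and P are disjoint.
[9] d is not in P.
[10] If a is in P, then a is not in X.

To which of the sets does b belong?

From (3): c ∉ P.
From (5): b ∉ P.
From (9): d ∉ P.
(4): only 1 candidates remain for P, so all are in.
(8) (disjoint): a ∉ X.
(1) (exactly one): d ∈ X.
(7): c matches d: c ∈ X.
(2): X already has 2, so the rest are out.

b: none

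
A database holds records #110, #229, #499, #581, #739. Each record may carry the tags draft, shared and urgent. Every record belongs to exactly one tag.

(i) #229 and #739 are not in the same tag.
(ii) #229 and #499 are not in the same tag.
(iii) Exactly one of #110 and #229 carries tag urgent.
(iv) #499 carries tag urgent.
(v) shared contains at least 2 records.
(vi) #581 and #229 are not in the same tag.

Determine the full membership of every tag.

draft = {#229}; shared = {#581, #739}; urgent = {#110, #499}

From (iv): #499 ∈ urgent.
(ii): #229 ∉ urgent.
(iii) (exactly one): #110 ∈ urgent.
Suppose #229 ∉ draft: no assignment then satisfies all the clues, so #229 ∈ draft.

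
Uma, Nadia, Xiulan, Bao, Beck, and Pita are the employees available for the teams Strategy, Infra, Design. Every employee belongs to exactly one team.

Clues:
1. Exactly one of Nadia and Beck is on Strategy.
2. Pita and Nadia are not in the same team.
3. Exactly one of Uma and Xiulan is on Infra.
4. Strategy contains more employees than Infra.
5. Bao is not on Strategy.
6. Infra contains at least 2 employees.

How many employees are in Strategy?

3

From (5): Bao ∉ Strategy.
Suppose Uma ∈ Design: no assignment then satisfies all the clues, so Uma ∉ Design.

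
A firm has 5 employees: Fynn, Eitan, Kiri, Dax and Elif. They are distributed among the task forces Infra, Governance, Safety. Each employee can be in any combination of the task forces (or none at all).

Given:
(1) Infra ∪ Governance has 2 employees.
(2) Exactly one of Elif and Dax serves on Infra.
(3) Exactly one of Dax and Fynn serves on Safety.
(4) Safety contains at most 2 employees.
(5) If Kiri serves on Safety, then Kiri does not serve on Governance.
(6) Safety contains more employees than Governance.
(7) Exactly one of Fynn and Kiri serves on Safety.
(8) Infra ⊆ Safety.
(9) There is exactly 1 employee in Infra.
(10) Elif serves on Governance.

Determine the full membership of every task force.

Infra = {Dax}; Governance = {Elif}; Safety = {Dax, Kiri}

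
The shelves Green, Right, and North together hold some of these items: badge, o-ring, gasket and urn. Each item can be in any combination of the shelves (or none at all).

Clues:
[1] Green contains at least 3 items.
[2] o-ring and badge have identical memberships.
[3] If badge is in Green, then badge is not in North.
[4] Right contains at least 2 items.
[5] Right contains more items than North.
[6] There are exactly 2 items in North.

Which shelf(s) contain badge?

badge: Green, Right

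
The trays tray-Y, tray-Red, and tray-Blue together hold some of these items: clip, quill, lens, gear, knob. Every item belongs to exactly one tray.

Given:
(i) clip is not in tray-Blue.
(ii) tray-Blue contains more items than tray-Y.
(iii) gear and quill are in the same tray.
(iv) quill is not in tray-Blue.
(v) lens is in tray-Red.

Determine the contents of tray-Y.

From (i): clip ∉ tray-Blue.
From (iv): quill ∉ tray-Blue.
From (v): lens ∈ tray-Red.
(iii): gear matches quill: gear ∉ tray-Blue.
Suppose clip ∈ tray-Y: no assignment then satisfies all the clues, so clip ∉ tray-Y.

tray-Y = {}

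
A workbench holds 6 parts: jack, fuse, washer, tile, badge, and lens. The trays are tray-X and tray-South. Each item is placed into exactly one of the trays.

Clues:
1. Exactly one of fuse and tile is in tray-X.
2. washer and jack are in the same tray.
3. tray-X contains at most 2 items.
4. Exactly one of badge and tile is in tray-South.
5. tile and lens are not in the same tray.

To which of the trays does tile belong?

tile: tray-X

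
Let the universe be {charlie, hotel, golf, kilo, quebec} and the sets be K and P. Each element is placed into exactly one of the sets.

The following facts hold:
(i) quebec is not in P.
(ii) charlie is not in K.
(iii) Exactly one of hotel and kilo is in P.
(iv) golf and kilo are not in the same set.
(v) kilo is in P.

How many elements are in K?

3

From (i): quebec ∉ P.
From (ii): charlie ∉ K.
From (v): kilo ∈ P.
(iii) (exactly one): hotel ∉ P.
(iv): golf ∉ P.
Only one set left: charlie ∈ P.
Only one set left: hotel ∈ K.
Only one set left: golf ∈ K.
Only one set left: quebec ∈ K.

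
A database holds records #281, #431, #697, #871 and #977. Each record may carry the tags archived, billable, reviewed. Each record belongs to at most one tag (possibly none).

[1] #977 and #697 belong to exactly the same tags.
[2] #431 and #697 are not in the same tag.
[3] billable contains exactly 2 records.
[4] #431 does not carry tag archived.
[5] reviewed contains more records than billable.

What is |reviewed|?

3

From (4): #431 ∉ archived.
Suppose #281 ∈ archived: no assignment then satisfies all the clues, so #281 ∉ archived.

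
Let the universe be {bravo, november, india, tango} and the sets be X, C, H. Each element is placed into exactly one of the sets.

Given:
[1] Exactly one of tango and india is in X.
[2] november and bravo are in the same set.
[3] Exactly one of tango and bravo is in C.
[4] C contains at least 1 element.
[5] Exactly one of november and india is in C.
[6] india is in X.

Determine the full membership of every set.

From (6): india ∈ X.
(1) (exactly one): tango ∉ X.
(5) (exactly one): november ∈ C.
(2): bravo matches november: bravo ∉ X.
(2): bravo matches november: bravo ∈ C.
(3) (exactly one): tango ∉ C.
Only one set left: tango ∈ H.

X = {india}; C = {bravo, november}; H = {tango}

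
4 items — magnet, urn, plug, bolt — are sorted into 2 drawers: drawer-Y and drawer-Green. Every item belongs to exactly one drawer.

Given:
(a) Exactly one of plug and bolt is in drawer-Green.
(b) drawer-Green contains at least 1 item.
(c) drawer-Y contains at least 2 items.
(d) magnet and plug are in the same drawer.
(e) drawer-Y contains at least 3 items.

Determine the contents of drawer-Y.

drawer-Y = {magnet, plug, urn}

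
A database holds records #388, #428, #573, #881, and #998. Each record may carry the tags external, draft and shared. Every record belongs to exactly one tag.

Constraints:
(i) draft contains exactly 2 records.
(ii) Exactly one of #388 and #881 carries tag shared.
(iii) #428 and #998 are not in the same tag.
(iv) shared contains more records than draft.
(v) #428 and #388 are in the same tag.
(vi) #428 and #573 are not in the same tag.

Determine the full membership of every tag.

external = {}; draft = {#388, #428}; shared = {#573, #881, #998}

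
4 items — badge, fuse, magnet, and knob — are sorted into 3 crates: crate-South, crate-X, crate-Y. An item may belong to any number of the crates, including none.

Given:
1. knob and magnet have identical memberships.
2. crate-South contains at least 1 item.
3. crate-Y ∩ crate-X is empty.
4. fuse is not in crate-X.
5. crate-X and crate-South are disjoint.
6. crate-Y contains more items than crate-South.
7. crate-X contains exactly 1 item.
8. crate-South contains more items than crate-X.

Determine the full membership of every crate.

From (4): fuse ∉ crate-X.
Suppose badge ∈ crate-South: no assignment then satisfies all the clues, so badge ∉ crate-South.

crate-South = {knob, magnet}; crate-X = {badge}; crate-Y = {fuse, knob, magnet}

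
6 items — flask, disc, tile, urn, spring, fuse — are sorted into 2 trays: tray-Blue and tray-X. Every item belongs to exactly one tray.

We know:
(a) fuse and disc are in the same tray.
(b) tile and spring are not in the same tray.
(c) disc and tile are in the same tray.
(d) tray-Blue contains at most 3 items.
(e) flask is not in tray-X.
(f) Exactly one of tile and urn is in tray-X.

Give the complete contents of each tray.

tray-Blue = {flask, spring, urn}; tray-X = {disc, fuse, tile}

From (e): flask ∉ tray-X.
Only one tray left: flask ∈ tray-Blue.
Suppose disc ∈ tray-Blue: no assignment then satisfies all the clues, so disc ∉ tray-Blue.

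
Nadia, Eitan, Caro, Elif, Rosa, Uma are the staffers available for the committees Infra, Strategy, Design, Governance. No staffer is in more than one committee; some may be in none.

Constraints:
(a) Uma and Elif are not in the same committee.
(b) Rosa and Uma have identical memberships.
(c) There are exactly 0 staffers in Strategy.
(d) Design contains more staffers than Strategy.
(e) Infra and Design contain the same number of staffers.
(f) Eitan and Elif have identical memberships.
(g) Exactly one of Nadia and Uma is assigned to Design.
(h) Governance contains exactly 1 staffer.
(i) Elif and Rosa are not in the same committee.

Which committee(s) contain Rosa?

Rosa: Design

(c): Strategy already has 0, so the rest are out.
Suppose Rosa ∈ Infra: no assignment then satisfies all the clues, so Rosa ∉ Infra.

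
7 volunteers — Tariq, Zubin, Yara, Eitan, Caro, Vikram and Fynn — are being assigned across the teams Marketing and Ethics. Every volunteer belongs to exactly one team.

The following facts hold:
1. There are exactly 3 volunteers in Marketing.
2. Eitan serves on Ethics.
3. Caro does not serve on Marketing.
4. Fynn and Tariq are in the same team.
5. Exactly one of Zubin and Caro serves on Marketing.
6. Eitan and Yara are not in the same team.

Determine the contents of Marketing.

Marketing = {Vikram, Yara, Zubin}

From (2): Eitan ∈ Ethics.
From (3): Caro ∉ Marketing.
(5) (exactly one): Zubin ∈ Marketing.
(6): Yara ∉ Ethics.
Only one team left: Yara ∈ Marketing.
Only one team left: Caro ∈ Ethics.
Suppose Tariq ∈ Marketing: no assignment then satisfies all the clues, so Tariq ∉ Marketing.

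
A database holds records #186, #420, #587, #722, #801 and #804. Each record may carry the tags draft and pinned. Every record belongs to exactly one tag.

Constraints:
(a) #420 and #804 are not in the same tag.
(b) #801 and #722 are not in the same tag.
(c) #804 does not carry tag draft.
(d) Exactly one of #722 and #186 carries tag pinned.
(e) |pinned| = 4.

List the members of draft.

draft = {#420, #722}

From (c): #804 ∉ draft.
Only one tag left: #804 ∈ pinned.
(a): #420 ∉ pinned.
Only one tag left: #420 ∈ draft.
Suppose #186 ∈ draft: no assignment then satisfies all the clues, so #186 ∉ draft.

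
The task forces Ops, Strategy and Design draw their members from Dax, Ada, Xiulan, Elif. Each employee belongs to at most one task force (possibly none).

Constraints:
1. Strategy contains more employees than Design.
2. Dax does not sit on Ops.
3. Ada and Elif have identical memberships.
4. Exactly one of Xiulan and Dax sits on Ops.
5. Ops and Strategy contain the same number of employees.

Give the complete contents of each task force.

Ops = {Xiulan}; Strategy = {Dax}; Design = {}

From (2): Dax ∉ Ops.
(4) (exactly one): Xiulan ∈ Ops.
Suppose Dax ∉ Strategy: no assignment then satisfies all the clues, so Dax ∈ Strategy.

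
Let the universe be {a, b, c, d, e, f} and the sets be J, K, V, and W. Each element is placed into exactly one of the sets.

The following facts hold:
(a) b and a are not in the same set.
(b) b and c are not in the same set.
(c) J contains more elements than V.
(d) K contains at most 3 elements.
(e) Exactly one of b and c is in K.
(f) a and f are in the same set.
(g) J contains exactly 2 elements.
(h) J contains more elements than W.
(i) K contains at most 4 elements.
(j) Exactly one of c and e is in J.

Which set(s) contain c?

c: K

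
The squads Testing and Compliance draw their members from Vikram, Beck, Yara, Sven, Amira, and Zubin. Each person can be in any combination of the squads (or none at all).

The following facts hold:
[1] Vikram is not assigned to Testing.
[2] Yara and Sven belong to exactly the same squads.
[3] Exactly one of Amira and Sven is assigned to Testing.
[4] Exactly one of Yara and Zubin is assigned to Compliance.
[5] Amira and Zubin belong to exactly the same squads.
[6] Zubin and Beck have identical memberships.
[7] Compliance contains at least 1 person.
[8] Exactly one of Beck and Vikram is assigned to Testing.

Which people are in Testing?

From (1): Vikram ∉ Testing.
(8) (exactly one): Beck ∈ Testing.
(6): Zubin matches Beck: Zubin ∈ Testing.
(5): Amira matches Zubin: Amira ∈ Testing.
(3) (exactly one): Sven ∉ Testing.
(2): Yara matches Sven: Yara ∉ Testing.

Testing = {Amira, Beck, Zubin}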